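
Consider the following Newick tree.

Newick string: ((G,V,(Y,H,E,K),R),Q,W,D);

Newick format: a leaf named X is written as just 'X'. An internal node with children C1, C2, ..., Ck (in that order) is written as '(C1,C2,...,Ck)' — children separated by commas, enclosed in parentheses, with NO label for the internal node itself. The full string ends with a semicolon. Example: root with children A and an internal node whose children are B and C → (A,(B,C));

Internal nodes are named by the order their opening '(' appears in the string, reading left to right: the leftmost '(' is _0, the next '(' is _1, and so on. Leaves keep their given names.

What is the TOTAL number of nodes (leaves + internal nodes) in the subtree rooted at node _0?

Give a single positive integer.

Answer: 13

Derivation:
Newick: ((G,V,(Y,H,E,K),R),Q,W,D);
Locate _0: it is the '(' at position 0 (the 1st '(' reading left to right).
Query: subtree rooted at _0
_0: subtree_size = 1 + 12
  _1: subtree_size = 1 + 8
    G: subtree_size = 1 + 0
    V: subtree_size = 1 + 0
    _2: subtree_size = 1 + 4
      Y: subtree_size = 1 + 0
      H: subtree_size = 1 + 0
      E: subtree_size = 1 + 0
      K: subtree_size = 1 + 0
    R: subtree_size = 1 + 0
  Q: subtree_size = 1 + 0
  W: subtree_size = 1 + 0
  D: subtree_size = 1 + 0
Total subtree size of _0: 13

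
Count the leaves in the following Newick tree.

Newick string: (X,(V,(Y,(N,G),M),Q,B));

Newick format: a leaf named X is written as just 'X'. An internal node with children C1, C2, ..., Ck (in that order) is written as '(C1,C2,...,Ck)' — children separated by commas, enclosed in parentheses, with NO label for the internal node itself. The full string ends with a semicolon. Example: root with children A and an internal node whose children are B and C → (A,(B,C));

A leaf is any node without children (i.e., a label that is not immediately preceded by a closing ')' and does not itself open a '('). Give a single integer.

Answer: 8

Derivation:
Newick: (X,(V,(Y,(N,G),M),Q,B));
Scan left-to-right; a leaf is any maximal label run not followed by '(':
  pos 1: leaf 'X' → count = 1
  pos 4: leaf 'V' → count = 2
  pos 7: leaf 'Y' → count = 3
  pos 10: leaf 'N' → count = 4
  pos 12: leaf 'G' → count = 5
  pos 15: leaf 'M' → count = 6
  pos 18: leaf 'Q' → count = 7
  pos 20: leaf 'B' → count = 8
Total leaves: 8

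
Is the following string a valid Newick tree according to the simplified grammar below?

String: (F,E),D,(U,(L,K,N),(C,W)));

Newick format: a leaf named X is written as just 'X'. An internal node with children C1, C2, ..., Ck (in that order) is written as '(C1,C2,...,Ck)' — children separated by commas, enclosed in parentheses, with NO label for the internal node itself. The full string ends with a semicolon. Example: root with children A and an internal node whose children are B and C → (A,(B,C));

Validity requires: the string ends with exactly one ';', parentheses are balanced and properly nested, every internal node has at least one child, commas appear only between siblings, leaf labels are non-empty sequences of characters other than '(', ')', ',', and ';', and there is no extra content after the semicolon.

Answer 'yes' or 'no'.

Answer: no

Derivation:
Input: (F,E),D,(U,(L,K,N),(C,W)));
Paren balance: 4 '(' vs 5 ')' MISMATCH
Ends with single ';': True
Full parse: FAILS (extra content after tree at pos 5)
Valid: False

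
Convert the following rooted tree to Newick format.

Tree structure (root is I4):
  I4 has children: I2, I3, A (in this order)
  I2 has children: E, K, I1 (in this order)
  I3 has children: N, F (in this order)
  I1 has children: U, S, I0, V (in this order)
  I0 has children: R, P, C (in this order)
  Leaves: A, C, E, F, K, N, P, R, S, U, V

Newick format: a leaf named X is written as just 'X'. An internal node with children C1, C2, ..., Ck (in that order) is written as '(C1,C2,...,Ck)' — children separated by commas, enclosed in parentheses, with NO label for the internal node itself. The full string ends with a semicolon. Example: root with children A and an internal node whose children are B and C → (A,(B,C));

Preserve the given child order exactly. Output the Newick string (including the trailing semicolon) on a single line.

Answer: ((E,K,(U,S,(R,P,C),V)),(N,F),A);

Derivation:
internal I4 with children ['I2', 'I3', 'A']
  internal I2 with children ['E', 'K', 'I1']
    leaf 'E' → 'E'
    leaf 'K' → 'K'
    internal I1 with children ['U', 'S', 'I0', 'V']
      leaf 'U' → 'U'
      leaf 'S' → 'S'
      internal I0 with children ['R', 'P', 'C']
        leaf 'R' → 'R'
        leaf 'P' → 'P'
        leaf 'C' → 'C'
      → '(R,P,C)'
      leaf 'V' → 'V'
    → '(U,S,(R,P,C),V)'
  → '(E,K,(U,S,(R,P,C),V))'
  internal I3 with children ['N', 'F']
    leaf 'N' → 'N'
    leaf 'F' → 'F'
  → '(N,F)'
  leaf 'A' → 'A'
→ '((E,K,(U,S,(R,P,C),V)),(N,F),A)'
Final: ((E,K,(U,S,(R,P,C),V)),(N,F),A);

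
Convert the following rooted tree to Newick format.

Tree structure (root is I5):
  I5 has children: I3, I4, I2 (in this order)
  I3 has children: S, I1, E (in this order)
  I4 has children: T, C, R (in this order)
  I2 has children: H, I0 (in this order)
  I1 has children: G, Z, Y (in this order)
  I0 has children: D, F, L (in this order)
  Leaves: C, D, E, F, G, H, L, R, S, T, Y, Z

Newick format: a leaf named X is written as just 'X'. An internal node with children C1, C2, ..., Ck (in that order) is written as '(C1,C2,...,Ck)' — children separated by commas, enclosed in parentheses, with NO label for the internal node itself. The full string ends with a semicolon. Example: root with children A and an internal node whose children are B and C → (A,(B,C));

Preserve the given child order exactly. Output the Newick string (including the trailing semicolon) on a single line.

internal I5 with children ['I3', 'I4', 'I2']
  internal I3 with children ['S', 'I1', 'E']
    leaf 'S' → 'S'
    internal I1 with children ['G', 'Z', 'Y']
      leaf 'G' → 'G'
      leaf 'Z' → 'Z'
      leaf 'Y' → 'Y'
    → '(G,Z,Y)'
    leaf 'E' → 'E'
  → '(S,(G,Z,Y),E)'
  internal I4 with children ['T', 'C', 'R']
    leaf 'T' → 'T'
    leaf 'C' → 'C'
    leaf 'R' → 'R'
  → '(T,C,R)'
  internal I2 with children ['H', 'I0']
    leaf 'H' → 'H'
    internal I0 with children ['D', 'F', 'L']
      leaf 'D' → 'D'
      leaf 'F' → 'F'
      leaf 'L' → 'L'
    → '(D,F,L)'
  → '(H,(D,F,L))'
→ '((S,(G,Z,Y),E),(T,C,R),(H,(D,F,L)))'
Final: ((S,(G,Z,Y),E),(T,C,R),(H,(D,F,L)));

Answer: ((S,(G,Z,Y),E),(T,C,R),(H,(D,F,L)));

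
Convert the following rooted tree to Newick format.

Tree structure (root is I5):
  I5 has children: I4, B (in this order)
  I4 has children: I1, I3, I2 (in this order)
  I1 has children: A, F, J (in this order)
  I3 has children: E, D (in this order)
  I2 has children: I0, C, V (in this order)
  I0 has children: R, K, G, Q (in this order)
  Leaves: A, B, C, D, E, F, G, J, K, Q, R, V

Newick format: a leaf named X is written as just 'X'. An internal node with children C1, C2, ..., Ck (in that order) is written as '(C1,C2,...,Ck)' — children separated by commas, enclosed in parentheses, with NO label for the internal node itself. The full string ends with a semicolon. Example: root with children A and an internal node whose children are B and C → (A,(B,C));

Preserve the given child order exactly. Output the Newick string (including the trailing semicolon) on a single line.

internal I5 with children ['I4', 'B']
  internal I4 with children ['I1', 'I3', 'I2']
    internal I1 with children ['A', 'F', 'J']
      leaf 'A' → 'A'
      leaf 'F' → 'F'
      leaf 'J' → 'J'
    → '(A,F,J)'
    internal I3 with children ['E', 'D']
      leaf 'E' → 'E'
      leaf 'D' → 'D'
    → '(E,D)'
    internal I2 with children ['I0', 'C', 'V']
      internal I0 with children ['R', 'K', 'G', 'Q']
        leaf 'R' → 'R'
        leaf 'K' → 'K'
        leaf 'G' → 'G'
        leaf 'Q' → 'Q'
      → '(R,K,G,Q)'
      leaf 'C' → 'C'
      leaf 'V' → 'V'
    → '((R,K,G,Q),C,V)'
  → '((A,F,J),(E,D),((R,K,G,Q),C,V))'
  leaf 'B' → 'B'
→ '(((A,F,J),(E,D),((R,K,G,Q),C,V)),B)'
Final: (((A,F,J),(E,D),((R,K,G,Q),C,V)),B);

Answer: (((A,F,J),(E,D),((R,K,G,Q),C,V)),B);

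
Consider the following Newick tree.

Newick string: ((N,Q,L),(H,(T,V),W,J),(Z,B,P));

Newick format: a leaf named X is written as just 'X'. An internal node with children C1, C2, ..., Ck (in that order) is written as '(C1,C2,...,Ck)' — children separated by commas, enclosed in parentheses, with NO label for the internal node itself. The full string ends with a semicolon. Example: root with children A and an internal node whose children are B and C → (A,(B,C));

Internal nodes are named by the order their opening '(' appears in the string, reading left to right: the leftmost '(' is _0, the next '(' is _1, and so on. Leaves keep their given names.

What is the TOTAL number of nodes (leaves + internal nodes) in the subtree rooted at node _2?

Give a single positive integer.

Newick: ((N,Q,L),(H,(T,V),W,J),(Z,B,P));
Locate _2: it is the '(' at position 9 (the 3rd '(' reading left to right).
Query: subtree rooted at _2
_2: subtree_size = 1 + 6
  H: subtree_size = 1 + 0
  _3: subtree_size = 1 + 2
    T: subtree_size = 1 + 0
    V: subtree_size = 1 + 0
  W: subtree_size = 1 + 0
  J: subtree_size = 1 + 0
Total subtree size of _2: 7

Answer: 7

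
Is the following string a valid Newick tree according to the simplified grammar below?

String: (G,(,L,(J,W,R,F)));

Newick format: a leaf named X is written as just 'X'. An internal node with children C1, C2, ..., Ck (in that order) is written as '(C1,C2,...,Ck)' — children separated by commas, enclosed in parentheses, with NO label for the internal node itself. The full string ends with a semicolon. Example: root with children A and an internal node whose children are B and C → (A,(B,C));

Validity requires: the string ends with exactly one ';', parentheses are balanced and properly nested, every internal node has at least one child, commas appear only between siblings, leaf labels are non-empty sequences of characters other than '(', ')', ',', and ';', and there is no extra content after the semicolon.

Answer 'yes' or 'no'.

Answer: no

Derivation:
Input: (G,(,L,(J,W,R,F)));
Paren balance: 3 '(' vs 3 ')' OK
Ends with single ';': True
Full parse: FAILS (empty leaf label at pos 4)
Valid: False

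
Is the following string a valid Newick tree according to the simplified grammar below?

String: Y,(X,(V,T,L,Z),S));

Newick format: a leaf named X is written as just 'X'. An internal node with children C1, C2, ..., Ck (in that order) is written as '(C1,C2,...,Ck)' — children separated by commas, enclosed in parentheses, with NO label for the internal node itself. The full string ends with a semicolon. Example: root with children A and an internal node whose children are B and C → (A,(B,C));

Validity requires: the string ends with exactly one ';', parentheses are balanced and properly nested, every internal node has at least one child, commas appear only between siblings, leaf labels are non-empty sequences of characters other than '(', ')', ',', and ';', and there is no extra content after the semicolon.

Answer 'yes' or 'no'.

Input: Y,(X,(V,T,L,Z),S));
Paren balance: 2 '(' vs 3 ')' MISMATCH
Ends with single ';': True
Full parse: FAILS (extra content after tree at pos 1)
Valid: False

Answer: no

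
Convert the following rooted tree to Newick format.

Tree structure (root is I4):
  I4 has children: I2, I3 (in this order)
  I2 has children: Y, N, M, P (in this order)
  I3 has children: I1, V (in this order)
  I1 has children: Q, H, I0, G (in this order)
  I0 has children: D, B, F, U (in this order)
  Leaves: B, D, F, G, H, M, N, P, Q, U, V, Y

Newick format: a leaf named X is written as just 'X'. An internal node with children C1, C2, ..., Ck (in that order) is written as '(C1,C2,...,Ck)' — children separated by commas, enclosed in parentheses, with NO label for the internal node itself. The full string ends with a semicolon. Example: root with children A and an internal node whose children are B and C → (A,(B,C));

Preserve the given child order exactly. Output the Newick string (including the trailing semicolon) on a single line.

Answer: ((Y,N,M,P),((Q,H,(D,B,F,U),G),V));

Derivation:
internal I4 with children ['I2', 'I3']
  internal I2 with children ['Y', 'N', 'M', 'P']
    leaf 'Y' → 'Y'
    leaf 'N' → 'N'
    leaf 'M' → 'M'
    leaf 'P' → 'P'
  → '(Y,N,M,P)'
  internal I3 with children ['I1', 'V']
    internal I1 with children ['Q', 'H', 'I0', 'G']
      leaf 'Q' → 'Q'
      leaf 'H' → 'H'
      internal I0 with children ['D', 'B', 'F', 'U']
        leaf 'D' → 'D'
        leaf 'B' → 'B'
        leaf 'F' → 'F'
        leaf 'U' → 'U'
      → '(D,B,F,U)'
      leaf 'G' → 'G'
    → '(Q,H,(D,B,F,U),G)'
    leaf 'V' → 'V'
  → '((Q,H,(D,B,F,U),G),V)'
→ '((Y,N,M,P),((Q,H,(D,B,F,U),G),V))'
Final: ((Y,N,M,P),((Q,H,(D,B,F,U),G),V));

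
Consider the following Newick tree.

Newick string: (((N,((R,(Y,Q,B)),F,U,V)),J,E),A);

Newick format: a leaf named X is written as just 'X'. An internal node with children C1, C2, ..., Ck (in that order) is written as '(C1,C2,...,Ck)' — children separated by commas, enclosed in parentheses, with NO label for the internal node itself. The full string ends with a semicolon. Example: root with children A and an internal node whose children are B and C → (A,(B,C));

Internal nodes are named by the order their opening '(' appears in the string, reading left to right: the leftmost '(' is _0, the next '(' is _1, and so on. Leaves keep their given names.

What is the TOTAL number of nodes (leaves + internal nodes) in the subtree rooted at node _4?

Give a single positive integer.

Answer: 6

Derivation:
Newick: (((N,((R,(Y,Q,B)),F,U,V)),J,E),A);
Locate _4: it is the '(' at position 6 (the 5th '(' reading left to right).
Query: subtree rooted at _4
_4: subtree_size = 1 + 5
  R: subtree_size = 1 + 0
  _5: subtree_size = 1 + 3
    Y: subtree_size = 1 + 0
    Q: subtree_size = 1 + 0
    B: subtree_size = 1 + 0
Total subtree size of _4: 6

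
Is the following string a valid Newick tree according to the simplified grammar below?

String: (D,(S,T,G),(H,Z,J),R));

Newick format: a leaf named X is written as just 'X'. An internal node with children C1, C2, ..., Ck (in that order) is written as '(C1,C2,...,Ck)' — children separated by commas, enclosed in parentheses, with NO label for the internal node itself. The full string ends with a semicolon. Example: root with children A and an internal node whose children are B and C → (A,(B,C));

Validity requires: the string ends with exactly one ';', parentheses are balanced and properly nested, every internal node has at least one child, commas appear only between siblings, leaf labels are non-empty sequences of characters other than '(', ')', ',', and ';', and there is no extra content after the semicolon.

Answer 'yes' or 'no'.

Answer: no

Derivation:
Input: (D,(S,T,G),(H,Z,J),R));
Paren balance: 3 '(' vs 4 ')' MISMATCH
Ends with single ';': True
Full parse: FAILS (extra content after tree at pos 21)
Valid: False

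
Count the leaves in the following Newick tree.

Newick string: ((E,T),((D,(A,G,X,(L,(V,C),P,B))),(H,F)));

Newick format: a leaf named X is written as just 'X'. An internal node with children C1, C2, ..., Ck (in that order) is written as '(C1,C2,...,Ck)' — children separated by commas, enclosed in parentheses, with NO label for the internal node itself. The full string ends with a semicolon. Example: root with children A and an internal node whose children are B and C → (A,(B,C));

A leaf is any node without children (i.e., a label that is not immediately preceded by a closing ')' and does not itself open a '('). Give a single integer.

Answer: 13

Derivation:
Newick: ((E,T),((D,(A,G,X,(L,(V,C),P,B))),(H,F)));
Scan left-to-right; a leaf is any maximal label run not followed by '(':
  pos 2: leaf 'E' → count = 1
  pos 4: leaf 'T' → count = 2
  pos 9: leaf 'D' → count = 3
  pos 12: leaf 'A' → count = 4
  pos 14: leaf 'G' → count = 5
  pos 16: leaf 'X' → count = 6
  pos 19: leaf 'L' → count = 7
  pos 22: leaf 'V' → count = 8
  pos 24: leaf 'C' → count = 9
  pos 27: leaf 'P' → count = 10
  pos 29: leaf 'B' → count = 11
  pos 35: leaf 'H' → count = 12
  pos 37: leaf 'F' → count = 13
Total leaves: 13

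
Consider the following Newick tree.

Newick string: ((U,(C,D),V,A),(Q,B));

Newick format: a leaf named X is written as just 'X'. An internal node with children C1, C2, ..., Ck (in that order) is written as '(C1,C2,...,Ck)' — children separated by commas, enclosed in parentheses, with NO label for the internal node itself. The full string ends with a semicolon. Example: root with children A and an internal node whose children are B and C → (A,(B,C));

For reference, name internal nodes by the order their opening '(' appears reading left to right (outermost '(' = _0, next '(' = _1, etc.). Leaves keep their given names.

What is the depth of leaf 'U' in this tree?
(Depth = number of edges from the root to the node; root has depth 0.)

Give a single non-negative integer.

Newick: ((U,(C,D),V,A),(Q,B));
Naming internals by '(' encounter order: outermost '(' = _0, next = _1, ...
Query node: U
Path from root: _0 -> _1 -> U
Depth of U: 2 (number of edges from root)

Answer: 2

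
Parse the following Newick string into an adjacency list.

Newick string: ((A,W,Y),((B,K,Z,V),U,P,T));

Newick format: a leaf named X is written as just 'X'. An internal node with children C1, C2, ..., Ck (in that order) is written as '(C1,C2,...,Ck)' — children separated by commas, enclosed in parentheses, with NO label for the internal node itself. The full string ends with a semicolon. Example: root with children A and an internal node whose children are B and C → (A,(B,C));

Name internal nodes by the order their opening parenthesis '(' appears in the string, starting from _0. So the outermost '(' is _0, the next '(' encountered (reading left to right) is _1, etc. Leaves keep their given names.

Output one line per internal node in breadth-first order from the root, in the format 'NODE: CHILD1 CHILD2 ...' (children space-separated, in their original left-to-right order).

Answer: _0: _1 _2
_1: A W Y
_2: _3 U P T
_3: B K Z V

Derivation:
Input: ((A,W,Y),((B,K,Z,V),U,P,T));
Scanning left-to-right, naming '(' by encounter order:
  pos 0: '(' -> open internal node _0 (depth 1)
  pos 1: '(' -> open internal node _1 (depth 2)
  pos 7: ')' -> close internal node _1 (now at depth 1)
  pos 9: '(' -> open internal node _2 (depth 2)
  pos 10: '(' -> open internal node _3 (depth 3)
  pos 18: ')' -> close internal node _3 (now at depth 2)
  pos 25: ')' -> close internal node _2 (now at depth 1)
  pos 26: ')' -> close internal node _0 (now at depth 0)
Total internal nodes: 4
BFS adjacency from root:
  _0: _1 _2
  _1: A W Y
  _2: _3 U P T
  _3: B K Z V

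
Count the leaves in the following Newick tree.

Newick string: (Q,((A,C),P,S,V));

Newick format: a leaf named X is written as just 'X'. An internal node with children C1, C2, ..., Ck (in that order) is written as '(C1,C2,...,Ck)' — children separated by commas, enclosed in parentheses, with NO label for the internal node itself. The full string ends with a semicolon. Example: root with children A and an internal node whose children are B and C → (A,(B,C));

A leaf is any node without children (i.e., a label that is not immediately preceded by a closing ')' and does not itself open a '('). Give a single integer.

Answer: 6

Derivation:
Newick: (Q,((A,C),P,S,V));
Scan left-to-right; a leaf is any maximal label run not followed by '(':
  pos 1: leaf 'Q' → count = 1
  pos 5: leaf 'A' → count = 2
  pos 7: leaf 'C' → count = 3
  pos 10: leaf 'P' → count = 4
  pos 12: leaf 'S' → count = 5
  pos 14: leaf 'V' → count = 6
Total leaves: 6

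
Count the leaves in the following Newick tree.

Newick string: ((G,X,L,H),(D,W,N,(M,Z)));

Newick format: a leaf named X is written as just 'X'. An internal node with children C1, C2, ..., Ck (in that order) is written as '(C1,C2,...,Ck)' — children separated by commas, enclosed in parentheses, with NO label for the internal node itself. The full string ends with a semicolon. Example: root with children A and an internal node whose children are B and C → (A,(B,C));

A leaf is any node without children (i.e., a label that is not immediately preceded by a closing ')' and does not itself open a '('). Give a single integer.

Answer: 9

Derivation:
Newick: ((G,X,L,H),(D,W,N,(M,Z)));
Scan left-to-right; a leaf is any maximal label run not followed by '(':
  pos 2: leaf 'G' → count = 1
  pos 4: leaf 'X' → count = 2
  pos 6: leaf 'L' → count = 3
  pos 8: leaf 'H' → count = 4
  pos 12: leaf 'D' → count = 5
  pos 14: leaf 'W' → count = 6
  pos 16: leaf 'N' → count = 7
  pos 19: leaf 'M' → count = 8
  pos 21: leaf 'Z' → count = 9
Total leaves: 9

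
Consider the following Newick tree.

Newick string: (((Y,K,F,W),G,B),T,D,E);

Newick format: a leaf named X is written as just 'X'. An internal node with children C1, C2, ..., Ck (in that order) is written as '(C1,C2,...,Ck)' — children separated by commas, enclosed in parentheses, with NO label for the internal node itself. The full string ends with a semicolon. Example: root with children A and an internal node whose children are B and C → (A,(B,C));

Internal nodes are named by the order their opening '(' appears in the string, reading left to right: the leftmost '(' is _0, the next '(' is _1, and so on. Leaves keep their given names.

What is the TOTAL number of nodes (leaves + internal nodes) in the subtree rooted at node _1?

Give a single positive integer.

Newick: (((Y,K,F,W),G,B),T,D,E);
Locate _1: it is the '(' at position 1 (the 2nd '(' reading left to right).
Query: subtree rooted at _1
_1: subtree_size = 1 + 7
  _2: subtree_size = 1 + 4
    Y: subtree_size = 1 + 0
    K: subtree_size = 1 + 0
    F: subtree_size = 1 + 0
    W: subtree_size = 1 + 0
  G: subtree_size = 1 + 0
  B: subtree_size = 1 + 0
Total subtree size of _1: 8

Answer: 8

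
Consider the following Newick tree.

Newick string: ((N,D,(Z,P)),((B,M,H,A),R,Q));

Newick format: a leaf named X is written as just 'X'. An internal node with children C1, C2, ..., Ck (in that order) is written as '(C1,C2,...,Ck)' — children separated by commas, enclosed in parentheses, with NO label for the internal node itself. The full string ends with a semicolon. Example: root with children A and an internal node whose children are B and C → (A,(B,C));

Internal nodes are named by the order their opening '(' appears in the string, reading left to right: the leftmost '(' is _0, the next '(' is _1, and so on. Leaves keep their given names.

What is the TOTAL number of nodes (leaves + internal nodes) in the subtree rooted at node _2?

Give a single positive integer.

Answer: 3

Derivation:
Newick: ((N,D,(Z,P)),((B,M,H,A),R,Q));
Locate _2: it is the '(' at position 6 (the 3rd '(' reading left to right).
Query: subtree rooted at _2
_2: subtree_size = 1 + 2
  Z: subtree_size = 1 + 0
  P: subtree_size = 1 + 0
Total subtree size of _2: 3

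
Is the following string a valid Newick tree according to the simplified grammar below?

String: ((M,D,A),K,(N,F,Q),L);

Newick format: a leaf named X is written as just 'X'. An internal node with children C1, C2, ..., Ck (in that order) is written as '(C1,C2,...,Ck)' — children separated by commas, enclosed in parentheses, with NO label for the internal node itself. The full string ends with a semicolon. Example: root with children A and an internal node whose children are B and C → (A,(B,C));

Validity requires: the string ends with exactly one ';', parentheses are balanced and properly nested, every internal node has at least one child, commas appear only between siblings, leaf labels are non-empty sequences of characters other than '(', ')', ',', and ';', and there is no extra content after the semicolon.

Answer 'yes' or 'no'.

Input: ((M,D,A),K,(N,F,Q),L);
Paren balance: 3 '(' vs 3 ')' OK
Ends with single ';': True
Full parse: OK
Valid: True

Answer: yes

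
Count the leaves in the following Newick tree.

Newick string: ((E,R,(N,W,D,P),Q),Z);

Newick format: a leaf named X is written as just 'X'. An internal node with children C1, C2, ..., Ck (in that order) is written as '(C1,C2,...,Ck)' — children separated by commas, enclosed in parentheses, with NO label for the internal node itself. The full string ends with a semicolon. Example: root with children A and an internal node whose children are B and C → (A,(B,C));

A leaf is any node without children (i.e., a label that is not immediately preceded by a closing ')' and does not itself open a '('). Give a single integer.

Newick: ((E,R,(N,W,D,P),Q),Z);
Scan left-to-right; a leaf is any maximal label run not followed by '(':
  pos 2: leaf 'E' → count = 1
  pos 4: leaf 'R' → count = 2
  pos 7: leaf 'N' → count = 3
  pos 9: leaf 'W' → count = 4
  pos 11: leaf 'D' → count = 5
  pos 13: leaf 'P' → count = 6
  pos 16: leaf 'Q' → count = 7
  pos 19: leaf 'Z' → count = 8
Total leaves: 8

Answer: 8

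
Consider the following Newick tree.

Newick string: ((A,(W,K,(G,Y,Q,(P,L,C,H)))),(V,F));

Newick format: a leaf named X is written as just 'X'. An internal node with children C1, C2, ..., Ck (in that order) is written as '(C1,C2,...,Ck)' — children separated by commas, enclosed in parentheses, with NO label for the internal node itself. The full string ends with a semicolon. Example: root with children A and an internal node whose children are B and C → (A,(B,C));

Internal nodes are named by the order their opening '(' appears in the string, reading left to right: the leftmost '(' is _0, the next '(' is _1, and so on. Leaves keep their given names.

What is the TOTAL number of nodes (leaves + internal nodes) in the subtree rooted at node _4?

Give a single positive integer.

Answer: 5

Derivation:
Newick: ((A,(W,K,(G,Y,Q,(P,L,C,H)))),(V,F));
Locate _4: it is the '(' at position 16 (the 5th '(' reading left to right).
Query: subtree rooted at _4
_4: subtree_size = 1 + 4
  P: subtree_size = 1 + 0
  L: subtree_size = 1 + 0
  C: subtree_size = 1 + 0
  H: subtree_size = 1 + 0
Total subtree size of _4: 5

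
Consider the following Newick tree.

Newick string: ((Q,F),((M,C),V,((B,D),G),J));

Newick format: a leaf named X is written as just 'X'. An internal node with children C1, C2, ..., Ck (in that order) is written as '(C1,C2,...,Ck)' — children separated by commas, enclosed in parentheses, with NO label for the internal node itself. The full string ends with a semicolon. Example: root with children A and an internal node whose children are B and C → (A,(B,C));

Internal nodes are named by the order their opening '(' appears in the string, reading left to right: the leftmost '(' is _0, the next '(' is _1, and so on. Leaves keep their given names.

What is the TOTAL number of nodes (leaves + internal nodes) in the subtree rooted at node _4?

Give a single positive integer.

Newick: ((Q,F),((M,C),V,((B,D),G),J));
Locate _4: it is the '(' at position 16 (the 5th '(' reading left to right).
Query: subtree rooted at _4
_4: subtree_size = 1 + 4
  _5: subtree_size = 1 + 2
    B: subtree_size = 1 + 0
    D: subtree_size = 1 + 0
  G: subtree_size = 1 + 0
Total subtree size of _4: 5

Answer: 5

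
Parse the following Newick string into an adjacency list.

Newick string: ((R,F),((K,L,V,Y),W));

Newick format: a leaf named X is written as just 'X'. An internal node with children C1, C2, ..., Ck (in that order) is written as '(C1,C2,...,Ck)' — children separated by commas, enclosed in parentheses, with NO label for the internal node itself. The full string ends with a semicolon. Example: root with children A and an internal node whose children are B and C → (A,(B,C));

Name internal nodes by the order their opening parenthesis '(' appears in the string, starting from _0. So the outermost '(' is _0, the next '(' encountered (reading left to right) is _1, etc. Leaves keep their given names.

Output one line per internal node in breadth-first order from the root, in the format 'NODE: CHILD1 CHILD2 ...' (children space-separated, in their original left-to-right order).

Input: ((R,F),((K,L,V,Y),W));
Scanning left-to-right, naming '(' by encounter order:
  pos 0: '(' -> open internal node _0 (depth 1)
  pos 1: '(' -> open internal node _1 (depth 2)
  pos 5: ')' -> close internal node _1 (now at depth 1)
  pos 7: '(' -> open internal node _2 (depth 2)
  pos 8: '(' -> open internal node _3 (depth 3)
  pos 16: ')' -> close internal node _3 (now at depth 2)
  pos 19: ')' -> close internal node _2 (now at depth 1)
  pos 20: ')' -> close internal node _0 (now at depth 0)
Total internal nodes: 4
BFS adjacency from root:
  _0: _1 _2
  _1: R F
  _2: _3 W
  _3: K L V Y

Answer: _0: _1 _2
_1: R F
_2: _3 W
_3: K L V Y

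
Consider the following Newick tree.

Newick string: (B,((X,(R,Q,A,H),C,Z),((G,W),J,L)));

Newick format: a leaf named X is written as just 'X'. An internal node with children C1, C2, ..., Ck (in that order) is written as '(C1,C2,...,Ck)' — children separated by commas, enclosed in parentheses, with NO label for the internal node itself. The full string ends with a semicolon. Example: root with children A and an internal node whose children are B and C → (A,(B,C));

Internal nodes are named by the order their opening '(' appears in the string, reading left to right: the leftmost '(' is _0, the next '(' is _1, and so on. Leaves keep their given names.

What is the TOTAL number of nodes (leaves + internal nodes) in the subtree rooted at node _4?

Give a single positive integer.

Newick: (B,((X,(R,Q,A,H),C,Z),((G,W),J,L)));
Locate _4: it is the '(' at position 22 (the 5th '(' reading left to right).
Query: subtree rooted at _4
_4: subtree_size = 1 + 5
  _5: subtree_size = 1 + 2
    G: subtree_size = 1 + 0
    W: subtree_size = 1 + 0
  J: subtree_size = 1 + 0
  L: subtree_size = 1 + 0
Total subtree size of _4: 6

Answer: 6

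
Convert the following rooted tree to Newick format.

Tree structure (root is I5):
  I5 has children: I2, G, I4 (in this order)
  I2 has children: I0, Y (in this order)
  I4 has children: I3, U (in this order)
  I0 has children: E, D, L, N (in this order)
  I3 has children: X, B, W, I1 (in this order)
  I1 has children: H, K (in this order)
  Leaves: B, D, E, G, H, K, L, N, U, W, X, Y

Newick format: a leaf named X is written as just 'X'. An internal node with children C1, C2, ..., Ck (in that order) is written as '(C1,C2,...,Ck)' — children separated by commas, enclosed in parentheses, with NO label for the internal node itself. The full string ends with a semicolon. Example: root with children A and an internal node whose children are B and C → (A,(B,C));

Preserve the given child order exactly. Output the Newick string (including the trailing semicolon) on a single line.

Answer: (((E,D,L,N),Y),G,((X,B,W,(H,K)),U));

Derivation:
internal I5 with children ['I2', 'G', 'I4']
  internal I2 with children ['I0', 'Y']
    internal I0 with children ['E', 'D', 'L', 'N']
      leaf 'E' → 'E'
      leaf 'D' → 'D'
      leaf 'L' → 'L'
      leaf 'N' → 'N'
    → '(E,D,L,N)'
    leaf 'Y' → 'Y'
  → '((E,D,L,N),Y)'
  leaf 'G' → 'G'
  internal I4 with children ['I3', 'U']
    internal I3 with children ['X', 'B', 'W', 'I1']
      leaf 'X' → 'X'
      leaf 'B' → 'B'
      leaf 'W' → 'W'
      internal I1 with children ['H', 'K']
        leaf 'H' → 'H'
        leaf 'K' → 'K'
      → '(H,K)'
    → '(X,B,W,(H,K))'
    leaf 'U' → 'U'
  → '((X,B,W,(H,K)),U)'
→ '(((E,D,L,N),Y),G,((X,B,W,(H,K)),U))'
Final: (((E,D,L,N),Y),G,((X,B,W,(H,K)),U));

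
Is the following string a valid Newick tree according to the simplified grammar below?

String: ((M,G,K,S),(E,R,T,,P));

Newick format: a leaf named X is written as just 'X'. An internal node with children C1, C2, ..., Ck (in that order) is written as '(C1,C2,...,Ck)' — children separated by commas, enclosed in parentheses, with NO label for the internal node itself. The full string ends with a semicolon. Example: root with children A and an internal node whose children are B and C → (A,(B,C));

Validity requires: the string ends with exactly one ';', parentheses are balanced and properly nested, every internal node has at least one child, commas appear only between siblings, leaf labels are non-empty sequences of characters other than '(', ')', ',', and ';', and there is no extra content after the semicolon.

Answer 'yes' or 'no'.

Answer: no

Derivation:
Input: ((M,G,K,S),(E,R,T,,P));
Paren balance: 3 '(' vs 3 ')' OK
Ends with single ';': True
Full parse: FAILS (empty leaf label at pos 18)
Valid: False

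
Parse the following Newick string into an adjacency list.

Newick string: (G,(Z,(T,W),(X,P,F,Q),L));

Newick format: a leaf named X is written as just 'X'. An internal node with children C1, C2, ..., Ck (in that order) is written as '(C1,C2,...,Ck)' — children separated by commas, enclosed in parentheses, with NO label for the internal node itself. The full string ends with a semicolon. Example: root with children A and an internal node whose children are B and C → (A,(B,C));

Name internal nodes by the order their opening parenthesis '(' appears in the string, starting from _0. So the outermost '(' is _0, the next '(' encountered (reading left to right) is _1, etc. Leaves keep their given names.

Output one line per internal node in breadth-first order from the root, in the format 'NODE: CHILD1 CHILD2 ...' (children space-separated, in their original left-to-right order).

Input: (G,(Z,(T,W),(X,P,F,Q),L));
Scanning left-to-right, naming '(' by encounter order:
  pos 0: '(' -> open internal node _0 (depth 1)
  pos 3: '(' -> open internal node _1 (depth 2)
  pos 6: '(' -> open internal node _2 (depth 3)
  pos 10: ')' -> close internal node _2 (now at depth 2)
  pos 12: '(' -> open internal node _3 (depth 3)
  pos 20: ')' -> close internal node _3 (now at depth 2)
  pos 23: ')' -> close internal node _1 (now at depth 1)
  pos 24: ')' -> close internal node _0 (now at depth 0)
Total internal nodes: 4
BFS adjacency from root:
  _0: G _1
  _1: Z _2 _3 L
  _2: T W
  _3: X P F Q

Answer: _0: G _1
_1: Z _2 _3 L
_2: T W
_3: X P F Q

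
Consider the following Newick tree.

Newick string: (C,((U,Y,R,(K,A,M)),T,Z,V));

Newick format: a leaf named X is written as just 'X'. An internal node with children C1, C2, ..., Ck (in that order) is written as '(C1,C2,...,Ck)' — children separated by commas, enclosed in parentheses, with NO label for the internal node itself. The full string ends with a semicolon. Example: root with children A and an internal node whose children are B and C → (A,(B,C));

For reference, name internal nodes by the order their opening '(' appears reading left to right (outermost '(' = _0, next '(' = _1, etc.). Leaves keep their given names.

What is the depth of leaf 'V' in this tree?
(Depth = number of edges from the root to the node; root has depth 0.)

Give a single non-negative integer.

Answer: 2

Derivation:
Newick: (C,((U,Y,R,(K,A,M)),T,Z,V));
Naming internals by '(' encounter order: outermost '(' = _0, next = _1, ...
Query node: V
Path from root: _0 -> _1 -> V
Depth of V: 2 (number of edges from root)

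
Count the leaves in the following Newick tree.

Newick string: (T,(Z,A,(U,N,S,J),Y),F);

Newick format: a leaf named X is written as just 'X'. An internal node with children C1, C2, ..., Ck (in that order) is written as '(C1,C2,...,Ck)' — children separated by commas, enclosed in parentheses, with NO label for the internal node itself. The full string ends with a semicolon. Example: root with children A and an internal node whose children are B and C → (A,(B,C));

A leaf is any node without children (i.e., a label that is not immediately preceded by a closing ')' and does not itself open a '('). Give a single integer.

Answer: 9

Derivation:
Newick: (T,(Z,A,(U,N,S,J),Y),F);
Scan left-to-right; a leaf is any maximal label run not followed by '(':
  pos 1: leaf 'T' → count = 1
  pos 4: leaf 'Z' → count = 2
  pos 6: leaf 'A' → count = 3
  pos 9: leaf 'U' → count = 4
  pos 11: leaf 'N' → count = 5
  pos 13: leaf 'S' → count = 6
  pos 15: leaf 'J' → count = 7
  pos 18: leaf 'Y' → count = 8
  pos 21: leaf 'F' → count = 9
Total leaves: 9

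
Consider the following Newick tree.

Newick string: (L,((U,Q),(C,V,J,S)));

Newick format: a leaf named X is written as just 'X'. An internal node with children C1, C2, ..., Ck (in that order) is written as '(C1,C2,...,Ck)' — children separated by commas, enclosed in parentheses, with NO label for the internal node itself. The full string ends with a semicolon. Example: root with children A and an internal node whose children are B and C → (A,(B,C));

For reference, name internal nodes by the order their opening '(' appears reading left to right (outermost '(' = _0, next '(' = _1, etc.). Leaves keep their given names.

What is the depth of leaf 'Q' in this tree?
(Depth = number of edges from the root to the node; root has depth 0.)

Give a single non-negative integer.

Newick: (L,((U,Q),(C,V,J,S)));
Naming internals by '(' encounter order: outermost '(' = _0, next = _1, ...
Query node: Q
Path from root: _0 -> _1 -> _2 -> Q
Depth of Q: 3 (number of edges from root)

Answer: 3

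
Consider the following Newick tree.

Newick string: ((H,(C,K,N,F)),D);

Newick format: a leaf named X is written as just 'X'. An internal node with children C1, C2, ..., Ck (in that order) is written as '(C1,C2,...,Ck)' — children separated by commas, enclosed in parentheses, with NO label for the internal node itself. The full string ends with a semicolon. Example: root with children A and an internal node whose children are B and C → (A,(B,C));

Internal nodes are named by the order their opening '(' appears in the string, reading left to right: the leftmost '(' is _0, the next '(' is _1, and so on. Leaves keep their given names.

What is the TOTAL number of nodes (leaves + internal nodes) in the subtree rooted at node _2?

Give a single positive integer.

Newick: ((H,(C,K,N,F)),D);
Locate _2: it is the '(' at position 4 (the 3rd '(' reading left to right).
Query: subtree rooted at _2
_2: subtree_size = 1 + 4
  C: subtree_size = 1 + 0
  K: subtree_size = 1 + 0
  N: subtree_size = 1 + 0
  F: subtree_size = 1 + 0
Total subtree size of _2: 5

Answer: 5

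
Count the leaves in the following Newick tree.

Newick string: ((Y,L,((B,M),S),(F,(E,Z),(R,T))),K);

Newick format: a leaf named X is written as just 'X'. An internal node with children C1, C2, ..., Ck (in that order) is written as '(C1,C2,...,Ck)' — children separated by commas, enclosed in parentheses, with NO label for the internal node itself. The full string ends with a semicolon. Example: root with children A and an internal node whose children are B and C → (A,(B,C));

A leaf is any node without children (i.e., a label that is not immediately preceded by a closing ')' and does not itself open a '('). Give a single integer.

Answer: 11

Derivation:
Newick: ((Y,L,((B,M),S),(F,(E,Z),(R,T))),K);
Scan left-to-right; a leaf is any maximal label run not followed by '(':
  pos 2: leaf 'Y' → count = 1
  pos 4: leaf 'L' → count = 2
  pos 8: leaf 'B' → count = 3
  pos 10: leaf 'M' → count = 4
  pos 13: leaf 'S' → count = 5
  pos 17: leaf 'F' → count = 6
  pos 20: leaf 'E' → count = 7
  pos 22: leaf 'Z' → count = 8
  pos 26: leaf 'R' → count = 9
  pos 28: leaf 'T' → count = 10
  pos 33: leaf 'K' → count = 11
Total leaves: 11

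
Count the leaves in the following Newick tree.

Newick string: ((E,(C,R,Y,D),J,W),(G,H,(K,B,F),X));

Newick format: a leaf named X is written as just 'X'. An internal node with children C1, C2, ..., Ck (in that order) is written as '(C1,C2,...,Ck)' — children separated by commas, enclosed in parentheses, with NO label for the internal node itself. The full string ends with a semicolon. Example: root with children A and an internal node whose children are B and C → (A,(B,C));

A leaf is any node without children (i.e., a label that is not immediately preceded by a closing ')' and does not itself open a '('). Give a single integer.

Answer: 13

Derivation:
Newick: ((E,(C,R,Y,D),J,W),(G,H,(K,B,F),X));
Scan left-to-right; a leaf is any maximal label run not followed by '(':
  pos 2: leaf 'E' → count = 1
  pos 5: leaf 'C' → count = 2
  pos 7: leaf 'R' → count = 3
  pos 9: leaf 'Y' → count = 4
  pos 11: leaf 'D' → count = 5
  pos 14: leaf 'J' → count = 6
  pos 16: leaf 'W' → count = 7
  pos 20: leaf 'G' → count = 8
  pos 22: leaf 'H' → count = 9
  pos 25: leaf 'K' → count = 10
  pos 27: leaf 'B' → count = 11
  pos 29: leaf 'F' → count = 12
  pos 32: leaf 'X' → count = 13
Total leaves: 13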